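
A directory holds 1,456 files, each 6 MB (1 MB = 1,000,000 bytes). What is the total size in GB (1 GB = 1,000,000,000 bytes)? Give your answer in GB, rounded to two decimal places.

8.74 GB

Total = 1,456 × 6 MB = 8736 MB
= 8736 × 1,000,000 bytes = 8,736,000,000 bytes
1 GB = 1,000,000,000 bytes
8,736,000,000 / 1,000,000,000 = 8.74 GB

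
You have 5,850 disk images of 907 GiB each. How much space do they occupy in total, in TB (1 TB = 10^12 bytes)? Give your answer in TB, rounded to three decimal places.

5,697.220 TB

Total = 5,850 × 907 GiB = 5,305,950 GiB
= 5,305,950 × 1,073,741,824 bytes = 5,697,220,431,052,800 bytes
1 TB = 1,000,000,000,000 bytes
5,697,220,431,052,800 / 1,000,000,000,000 = 5,697.220 TB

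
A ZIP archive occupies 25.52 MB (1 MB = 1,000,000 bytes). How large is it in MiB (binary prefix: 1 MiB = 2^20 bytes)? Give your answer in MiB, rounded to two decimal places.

24.34 MiB

25.52 MB = 25.52 × 10^6 bytes = 25,520,000 bytes
1 MiB = 1,048,576 bytes
25,520,000 / 1,048,576 = 24.34 MiB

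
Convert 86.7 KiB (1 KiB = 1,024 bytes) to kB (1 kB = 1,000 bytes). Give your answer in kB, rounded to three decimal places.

88.781 kB

86.7 KiB × 1,024 bytes/KiB = 88,780.8 bytes
1 kB = 10^3 bytes = 1,000 bytes
88,780.8 / 1,000 = 88.781 kB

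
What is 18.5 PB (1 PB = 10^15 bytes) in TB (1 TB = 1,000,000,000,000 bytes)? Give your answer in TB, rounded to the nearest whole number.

18.5 PB × 1,000,000,000,000,000 bytes/PB = 18,500,000,000,000,000 bytes
1 TB = 10^12 bytes = 1,000,000,000,000 bytes
18,500,000,000,000,000 / 1,000,000,000,000 = 18,500 TB

18,500 TB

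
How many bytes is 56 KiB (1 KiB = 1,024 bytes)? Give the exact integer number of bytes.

57,344 bytes

56 × 1,024 = 57,344 bytes  (1 KiB = 2^10 bytes)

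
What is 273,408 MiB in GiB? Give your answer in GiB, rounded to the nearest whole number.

273,408 MiB × 1,048,576 bytes/MiB = 286,689,067,008 bytes
1 GiB = 2^30 bytes = 1,073,741,824 bytes
286,689,067,008 / 1,073,741,824 = 267 GiB

267 GiB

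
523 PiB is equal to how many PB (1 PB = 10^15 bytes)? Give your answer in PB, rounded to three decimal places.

523 PiB × 1,125,899,906,842,624 bytes/PiB = 588,845,651,278,692,352 bytes
1 PB = 10^15 bytes = 1,000,000,000,000,000 bytes
588,845,651,278,692,352 / 1,000,000,000,000,000 = 588.846 PB

588.846 PB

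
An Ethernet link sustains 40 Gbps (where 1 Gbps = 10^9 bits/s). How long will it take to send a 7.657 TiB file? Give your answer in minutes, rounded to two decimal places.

7.657 TiB = 8,418,960,533,880.832 bytes = 67,351,684,271,046.656 bits
40 Gbps = 40,000,000,000 bits/s
time = 67,351,684,271,046.656 / 40,000,000,000 = 1,683.792 s
1,683.792 s / 60 = 28.06 minutes

28.06 minutes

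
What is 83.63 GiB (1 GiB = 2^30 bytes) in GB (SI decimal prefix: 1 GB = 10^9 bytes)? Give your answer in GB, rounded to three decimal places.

89.797 GB

83.63 GiB × 1,073,741,824 bytes/GiB = 89,797,028,741.12 bytes
1 GB = 10^9 bytes = 1,000,000,000 bytes
89,797,028,741.12 / 1,000,000,000 = 89.797 GB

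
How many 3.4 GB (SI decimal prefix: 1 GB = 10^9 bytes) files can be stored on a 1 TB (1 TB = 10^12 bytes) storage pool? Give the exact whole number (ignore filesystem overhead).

Capacity: 1 TB = 1,000,000,000,000 bytes
Per item: 3.4 GB = 3,400,000,000 bytes
⌊1,000,000,000,000 / 3,400,000,000⌋ = 294

294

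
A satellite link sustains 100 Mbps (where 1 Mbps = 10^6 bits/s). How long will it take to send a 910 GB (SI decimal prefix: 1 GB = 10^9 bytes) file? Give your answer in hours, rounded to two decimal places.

20.22 hours

910 GB = 910,000,000,000 bytes = 7,280,000,000,000 bits
100 Mbps = 100,000,000 bits/s
time = 7,280,000,000,000 / 100,000,000 = 72,800.0000 s
72,800.0000 s / 3600 = 20.22 hours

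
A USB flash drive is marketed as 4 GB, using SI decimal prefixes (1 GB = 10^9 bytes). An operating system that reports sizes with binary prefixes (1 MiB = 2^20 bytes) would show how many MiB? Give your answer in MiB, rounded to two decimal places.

3,814.70 MiB

4 GB = 4 × 10^9 bytes = 4,000,000,000 bytes
1 MiB = 2^20 bytes = 1,048,576 bytes
4,000,000,000 / 1,048,576 = 3,814.70 MiB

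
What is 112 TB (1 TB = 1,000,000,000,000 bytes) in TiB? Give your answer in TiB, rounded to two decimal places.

101.86 TiB

112 TB = 112 × 10^12 bytes = 112,000,000,000,000 bytes
1 TiB = 2^40 bytes = 1,099,511,627,776 bytes
112,000,000,000,000 / 1,099,511,627,776 = 101.86 TiB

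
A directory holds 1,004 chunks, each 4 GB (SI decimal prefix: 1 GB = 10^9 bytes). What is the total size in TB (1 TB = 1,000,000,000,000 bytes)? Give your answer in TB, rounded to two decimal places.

4.02 TB

Total = 1,004 × 4 GB = 4016 GB
= 4016 × 1,000,000,000 bytes = 4,016,000,000,000 bytes
1 TB = 1,000,000,000,000 bytes
4,016,000,000,000 / 1,000,000,000,000 = 4.02 TB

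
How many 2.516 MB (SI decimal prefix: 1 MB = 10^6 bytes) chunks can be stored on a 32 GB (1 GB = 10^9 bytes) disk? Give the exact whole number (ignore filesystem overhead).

Capacity: 32 GB = 32,000,000,000 bytes
Per item: 2.516 MB = 2,516,000 bytes
⌊32,000,000,000 / 2,516,000⌋ = 12,718

12,718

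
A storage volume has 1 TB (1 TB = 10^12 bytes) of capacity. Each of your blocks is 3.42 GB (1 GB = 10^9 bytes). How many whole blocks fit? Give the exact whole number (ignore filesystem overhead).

Capacity: 1 TB = 1,000,000,000,000 bytes
Per item: 3.42 GB = 3,420,000,000 bytes
⌊1,000,000,000,000 / 3,420,000,000⌋ = 292

292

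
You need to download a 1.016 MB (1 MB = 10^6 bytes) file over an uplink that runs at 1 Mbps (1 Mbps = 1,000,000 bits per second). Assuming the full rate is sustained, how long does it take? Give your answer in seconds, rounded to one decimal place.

1.016 MB = 1,016,000 bytes = 8,128,000 bits
1 Mbps = 1,000,000 bits/s
time = 8,128,000 / 1,000,000 = 8.1 s

8.1 seconds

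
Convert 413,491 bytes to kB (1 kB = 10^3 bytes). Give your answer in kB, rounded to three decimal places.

413.491 kB

413,491 bytes given.
1 kB = 10^3 bytes = 1,000 bytes
413,491 / 1,000 = 413.491 kB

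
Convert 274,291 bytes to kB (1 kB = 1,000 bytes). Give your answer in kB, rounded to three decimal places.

274,291 bytes given.
1 kB = 1,000 bytes
274,291 / 1,000 = 274.291 kB

274.291 kB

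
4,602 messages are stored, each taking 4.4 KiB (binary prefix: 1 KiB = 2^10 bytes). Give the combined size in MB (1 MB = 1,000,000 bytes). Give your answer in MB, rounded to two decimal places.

20.73 MB

Total = 4,602 × 4.4 KiB = 20248.8 KiB
= 20248.8 × 1,024 bytes = 20,734,771.2 bytes
1 MB = 1,000,000 bytes
20,734,771.2 / 1,000,000 = 20.73 MB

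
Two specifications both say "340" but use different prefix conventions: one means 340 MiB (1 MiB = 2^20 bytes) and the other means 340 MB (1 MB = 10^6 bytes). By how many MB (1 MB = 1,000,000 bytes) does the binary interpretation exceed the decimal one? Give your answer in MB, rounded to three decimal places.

16.516 MB

340 MiB = 340 × 1,048,576 = 356,515,840 bytes
340 MB = 340 × 1,000,000 = 340,000,000 bytes
difference = 16,515,840 bytes
16,515,840 / 1,000,000 = 16.516 MB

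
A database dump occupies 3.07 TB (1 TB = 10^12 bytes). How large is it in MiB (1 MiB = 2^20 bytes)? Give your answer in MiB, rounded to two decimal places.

2,927,780.15 MiB

3.07 TB × 1,000,000,000,000 bytes/TB = 3,070,000,000,000 bytes
1 MiB = 1,048,576 bytes
3,070,000,000,000 / 1,048,576 = 2,927,780.15 MiB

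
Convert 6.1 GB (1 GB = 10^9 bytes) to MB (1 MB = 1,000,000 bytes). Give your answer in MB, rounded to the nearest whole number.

6.1 GB = 6.1 × 10^9 bytes = 6,100,000,000 bytes
1 MB = 10^6 bytes = 1,000,000 bytes
6,100,000,000 / 1,000,000 = 6,100 MB

6,100 MB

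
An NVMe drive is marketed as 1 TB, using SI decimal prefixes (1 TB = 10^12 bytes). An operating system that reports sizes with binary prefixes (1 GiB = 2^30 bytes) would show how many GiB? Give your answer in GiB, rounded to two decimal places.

931.32 GiB

1 TB = 1 × 10^12 bytes = 1,000,000,000,000 bytes
1 GiB = 2^30 bytes = 1,073,741,824 bytes
1,000,000,000,000 / 1,073,741,824 = 931.32 GiB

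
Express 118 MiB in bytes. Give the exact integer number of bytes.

118 × 1,048,576 = 123,731,968 bytes

123,731,968 bytes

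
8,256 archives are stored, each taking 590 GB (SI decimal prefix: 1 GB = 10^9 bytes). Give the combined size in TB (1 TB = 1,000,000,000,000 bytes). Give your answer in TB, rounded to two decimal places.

4,871.04 TB

Total = 8,256 × 590 GB = 4,871,040 GB
= 4,871,040 × 1,000,000,000 bytes = 4,871,040,000,000,000 bytes
1 TB = 1,000,000,000,000 bytes
4,871,040,000,000,000 / 1,000,000,000,000 = 4,871.04 TB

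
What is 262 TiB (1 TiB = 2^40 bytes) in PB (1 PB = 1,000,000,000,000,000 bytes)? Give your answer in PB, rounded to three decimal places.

262 TiB = 262 × 2^40 bytes = 288,072,046,477,312 bytes
1 PB = 10^15 bytes = 1,000,000,000,000,000 bytes
288,072,046,477,312 / 1,000,000,000,000,000 = 0.288 PB

0.288 PB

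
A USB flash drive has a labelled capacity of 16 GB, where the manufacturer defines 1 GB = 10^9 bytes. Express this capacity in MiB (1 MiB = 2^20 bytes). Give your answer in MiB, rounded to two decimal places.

16 GB × 1,000,000,000 bytes/GB = 16,000,000,000 bytes
1 MiB = 2^20 bytes = 1,048,576 bytes
16,000,000,000 / 1,048,576 = 15,258.79 MiB

15,258.79 MiB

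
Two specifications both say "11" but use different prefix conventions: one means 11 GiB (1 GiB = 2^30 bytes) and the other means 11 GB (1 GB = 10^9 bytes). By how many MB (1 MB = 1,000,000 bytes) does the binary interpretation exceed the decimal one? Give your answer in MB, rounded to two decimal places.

11 GiB = 11 × 1,073,741,824 = 11,811,160,064 bytes
11 GB = 11 × 1,000,000,000 = 11,000,000,000 bytes
difference = 811,160,064 bytes
811,160,064 / 1,000,000 = 811.16 MB

811.16 MB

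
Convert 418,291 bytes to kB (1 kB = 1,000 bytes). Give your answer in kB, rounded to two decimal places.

418,291 bytes given.
1 kB = 1,000 bytes
418,291 / 1,000 = 418.29 kB

418.29 kB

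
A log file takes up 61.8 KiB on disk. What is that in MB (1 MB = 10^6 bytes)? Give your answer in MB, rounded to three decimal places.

0.063 MB

61.8 KiB × 1,024 bytes/KiB = 63,283.2 bytes
1 MB = 10^6 bytes = 1,000,000 bytes
63,283.2 / 1,000,000 = 0.063 MB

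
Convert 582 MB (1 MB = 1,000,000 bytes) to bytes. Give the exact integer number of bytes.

582 × 1,000,000 = 582,000,000 bytes  (1 MB = 10^6 bytes)

582,000,000 bytes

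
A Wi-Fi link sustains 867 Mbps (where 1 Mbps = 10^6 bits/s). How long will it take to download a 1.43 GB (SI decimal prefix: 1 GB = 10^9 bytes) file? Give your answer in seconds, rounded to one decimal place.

13.2 seconds

1.43 GB = 1,430,000,000 bytes = 11,440,000,000 bits
867 Mbps = 867,000,000 bits/s
time = 11,440,000,000 / 867,000,000 = 13.2 s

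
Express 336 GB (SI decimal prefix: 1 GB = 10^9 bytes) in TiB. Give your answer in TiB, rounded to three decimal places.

336 GB = 336 × 10^9 bytes = 336,000,000,000 bytes
1 TiB = 1,099,511,627,776 bytes
336,000,000,000 / 1,099,511,627,776 = 0.306 TiB

0.306 TiB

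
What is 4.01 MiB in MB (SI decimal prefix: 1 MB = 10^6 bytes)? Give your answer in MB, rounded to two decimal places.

4.20 MB

4.01 MiB × 1,048,576 bytes/MiB = 4,204,789.76 bytes
1 MB = 1,000,000 bytes
4,204,789.76 / 1,000,000 = 4.20 MB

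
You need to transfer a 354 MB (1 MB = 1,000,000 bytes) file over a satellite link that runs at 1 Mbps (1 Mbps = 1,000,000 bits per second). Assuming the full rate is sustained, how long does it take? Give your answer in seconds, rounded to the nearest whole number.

354 MB = 354,000,000 bytes = 2,832,000,000 bits
1 Mbps = 1,000,000 bits/s
time = 2,832,000,000 / 1,000,000 = 2,832 s

2,832 seconds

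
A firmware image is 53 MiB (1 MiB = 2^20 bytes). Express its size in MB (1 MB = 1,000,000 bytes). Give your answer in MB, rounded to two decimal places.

53 MiB = 53 × 2^20 bytes = 55,574,528 bytes
1 MB = 10^6 bytes = 1,000,000 bytes
55,574,528 / 1,000,000 = 55.57 MB

55.57 MB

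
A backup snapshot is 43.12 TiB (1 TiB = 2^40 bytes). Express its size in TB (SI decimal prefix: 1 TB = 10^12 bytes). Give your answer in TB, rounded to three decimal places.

47.411 TB

43.12 TiB = 43.12 × 2^40 bytes = 47,410,941,389,701.12 bytes
1 TB = 1,000,000,000,000 bytes
47,410,941,389,701.12 / 1,000,000,000,000 = 47.411 TB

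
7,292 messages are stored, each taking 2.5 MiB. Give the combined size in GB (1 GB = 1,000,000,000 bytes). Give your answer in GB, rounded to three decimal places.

19.116 GB

Total = 7,292 × 2.5 MiB = 18,230 MiB
= 18,230 × 1,048,576 bytes = 19,115,540,480 bytes
1 GB = 1,000,000,000 bytes
19,115,540,480 / 1,000,000,000 = 19.116 GB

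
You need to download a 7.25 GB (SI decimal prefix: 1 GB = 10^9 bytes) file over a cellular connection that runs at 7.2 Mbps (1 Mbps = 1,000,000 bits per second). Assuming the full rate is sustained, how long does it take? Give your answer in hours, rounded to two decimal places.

2.24 hours

7.25 GB = 7,250,000,000 bytes = 58,000,000,000 bits
7.2 Mbps = 7,200,000 bits/s
time = 58,000,000,000 / 7,200,000 = 8,055.5556 s
8,055.5556 s / 3600 = 2.24 hours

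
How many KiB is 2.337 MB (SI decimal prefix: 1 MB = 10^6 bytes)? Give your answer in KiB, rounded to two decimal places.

2.337 MB = 2.337 × 10^6 bytes = 2,337,000 bytes
1 KiB = 2^10 bytes = 1,024 bytes
2,337,000 / 1,024 = 2,282.23 KiB

2,282.23 KiB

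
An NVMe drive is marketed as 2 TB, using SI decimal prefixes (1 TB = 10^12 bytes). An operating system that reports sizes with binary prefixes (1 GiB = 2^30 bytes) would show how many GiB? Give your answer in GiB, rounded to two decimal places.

1,862.65 GiB

2 TB = 2 × 10^12 bytes = 2,000,000,000,000 bytes
1 GiB = 1,073,741,824 bytes
2,000,000,000,000 / 1,073,741,824 = 1,862.65 GiB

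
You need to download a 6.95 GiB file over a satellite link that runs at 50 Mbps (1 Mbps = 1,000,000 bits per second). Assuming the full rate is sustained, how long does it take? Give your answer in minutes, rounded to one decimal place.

19.9 minutes

6.95 GiB = 7,462,505,676.8 bytes = 59,700,045,414.4 bits
50 Mbps = 50,000,000 bits/s
time = 59,700,045,414.4 / 50,000,000 = 1,194.00 s
1,194.00 s / 60 = 19.9 minutes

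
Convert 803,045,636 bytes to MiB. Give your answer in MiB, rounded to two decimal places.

765.84 MiB

803,045,636 bytes given.
1 MiB = 1,048,576 bytes
803,045,636 / 1,048,576 = 765.84 MiB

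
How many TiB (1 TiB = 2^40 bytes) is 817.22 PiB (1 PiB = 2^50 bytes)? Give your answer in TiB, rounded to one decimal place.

836,833.3 TiB

817.22 PiB = 817.22 × 2^50 bytes = 920,107,921,869,929,185.28 bytes
1 TiB = 2^40 bytes = 1,099,511,627,776 bytes
920,107,921,869,929,185.28 / 1,099,511,627,776 = 836,833.3 TiB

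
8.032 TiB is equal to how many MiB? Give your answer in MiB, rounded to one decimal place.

8.032 TiB = 8.032 × 2^40 bytes = 8,831,277,394,296.832 bytes
1 MiB = 2^20 bytes = 1,048,576 bytes
8,831,277,394,296.832 / 1,048,576 = 8,422,162.4 MiB

8,422,162.4 MiB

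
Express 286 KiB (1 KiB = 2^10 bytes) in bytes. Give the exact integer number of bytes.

286 × 1,024 = 292,864 bytes  (1 KiB = 2^10 bytes)

292,864 bytes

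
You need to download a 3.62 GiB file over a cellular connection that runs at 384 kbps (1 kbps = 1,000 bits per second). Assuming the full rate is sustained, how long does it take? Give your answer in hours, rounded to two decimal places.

22.49 hours

3.62 GiB = 3,886,945,402.88 bytes = 31,095,563,223.04 bits
384 kbps = 384,000 bits/s
time = 31,095,563,223.04 / 384,000 = 80,978.0292 s
80,978.0292 s / 3600 = 22.49 hours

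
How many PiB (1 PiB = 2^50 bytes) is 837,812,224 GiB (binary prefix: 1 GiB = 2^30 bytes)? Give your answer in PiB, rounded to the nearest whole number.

837,812,224 GiB = 837,812,224 × 2^30 bytes = 899,594,025,567,256,576 bytes
1 PiB = 1,125,899,906,842,624 bytes
899,594,025,567,256,576 / 1,125,899,906,842,624 = 799 PiB

799 PiB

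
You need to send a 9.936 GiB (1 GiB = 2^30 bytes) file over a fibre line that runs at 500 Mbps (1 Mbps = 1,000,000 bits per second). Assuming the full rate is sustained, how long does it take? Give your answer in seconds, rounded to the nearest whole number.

9.936 GiB = 10,668,698,763.264 bytes = 85,349,590,106.112 bits
500 Mbps = 500,000,000 bits/s
time = 85,349,590,106.112 / 500,000,000 = 171 s

171 seconds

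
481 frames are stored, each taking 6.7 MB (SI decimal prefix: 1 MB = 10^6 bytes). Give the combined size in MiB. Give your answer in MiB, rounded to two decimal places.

Total = 481 × 6.7 MB = 3222.7 MB
= 3222.7 × 1,000,000 bytes = 3,222,700,000 bytes
1 MiB = 1,048,576 bytes
3,222,700,000 / 1,048,576 = 3,073.41 MiB

3,073.41 MiB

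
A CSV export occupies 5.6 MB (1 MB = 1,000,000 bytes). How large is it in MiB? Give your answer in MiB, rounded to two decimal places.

5.34 MiB

5.6 MB = 5.6 × 10^6 bytes = 5,600,000 bytes
1 MiB = 1,048,576 bytes
5,600,000 / 1,048,576 = 5.34 MiB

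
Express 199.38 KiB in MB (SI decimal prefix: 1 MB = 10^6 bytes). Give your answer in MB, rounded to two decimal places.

0.20 MB

199.38 KiB = 199.38 × 2^10 bytes = 204,165.12 bytes
1 MB = 10^6 bytes = 1,000,000 bytes
204,165.12 / 1,000,000 = 0.20 MB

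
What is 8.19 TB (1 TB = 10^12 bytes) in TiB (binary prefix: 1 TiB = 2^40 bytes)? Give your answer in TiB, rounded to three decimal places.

7.449 TiB

8.19 TB × 1,000,000,000,000 bytes/TB = 8,190,000,000,000 bytes
1 TiB = 1,099,511,627,776 bytes
8,190,000,000,000 / 1,099,511,627,776 = 7.449 TiB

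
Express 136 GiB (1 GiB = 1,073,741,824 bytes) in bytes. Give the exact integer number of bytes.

136 × 1,073,741,824 = 146,028,888,064 bytes

146,028,888,064 bytes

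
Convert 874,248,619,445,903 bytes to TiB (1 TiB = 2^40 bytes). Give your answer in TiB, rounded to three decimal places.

874,248,619,445,903 bytes given.
1 TiB = 1,099,511,627,776 bytes
874,248,619,445,903 / 1,099,511,627,776 = 795.124 TiB

795.124 TiB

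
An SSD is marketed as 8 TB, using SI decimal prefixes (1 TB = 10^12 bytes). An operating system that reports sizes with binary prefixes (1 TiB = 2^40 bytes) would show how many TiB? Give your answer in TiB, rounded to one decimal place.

7.3 TiB

8 TB = 8 × 10^12 bytes = 8,000,000,000,000 bytes
1 TiB = 1,099,511,627,776 bytes
8,000,000,000,000 / 1,099,511,627,776 = 7.3 TiB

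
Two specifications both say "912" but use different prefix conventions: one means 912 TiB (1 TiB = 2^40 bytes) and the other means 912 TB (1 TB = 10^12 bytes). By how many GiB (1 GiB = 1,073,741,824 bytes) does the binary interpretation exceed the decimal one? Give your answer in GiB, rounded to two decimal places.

912 TiB = 912 × 1,099,511,627,776 = 1,002,754,604,531,712 bytes
912 TB = 912 × 1,000,000,000,000 = 912,000,000,000,000 bytes
difference = 90,754,604,531,712 bytes
90,754,604,531,712 / 1,073,741,824 = 84,521.81 GiB

84,521.81 GiB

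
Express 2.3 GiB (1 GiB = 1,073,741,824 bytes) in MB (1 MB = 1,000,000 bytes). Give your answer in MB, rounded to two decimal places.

2,469.61 MB

2.3 GiB × 1,073,741,824 bytes/GiB = 2,469,606,195.2 bytes
1 MB = 10^6 bytes = 1,000,000 bytes
2,469,606,195.2 / 1,000,000 = 2,469.61 MB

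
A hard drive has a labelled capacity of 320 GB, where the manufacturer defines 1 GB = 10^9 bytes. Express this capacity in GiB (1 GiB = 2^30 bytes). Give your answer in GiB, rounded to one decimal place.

320 GB × 1,000,000,000 bytes/GB = 320,000,000,000 bytes
1 GiB = 2^30 bytes = 1,073,741,824 bytes
320,000,000,000 / 1,073,741,824 = 298.0 GiB

298.0 GiB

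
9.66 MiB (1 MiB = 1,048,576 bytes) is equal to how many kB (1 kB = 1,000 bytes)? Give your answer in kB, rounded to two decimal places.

9.66 MiB = 9.66 × 2^20 bytes = 10,129,244.16 bytes
1 kB = 1,000 bytes
10,129,244.16 / 1,000 = 10,129.24 kB

10,129.24 kB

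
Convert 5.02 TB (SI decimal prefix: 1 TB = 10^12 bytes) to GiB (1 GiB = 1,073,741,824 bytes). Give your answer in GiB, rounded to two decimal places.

4,675.24 GiB

5.02 TB × 1,000,000,000,000 bytes/TB = 5,020,000,000,000 bytes
1 GiB = 1,073,741,824 bytes
5,020,000,000,000 / 1,073,741,824 = 4,675.24 GiB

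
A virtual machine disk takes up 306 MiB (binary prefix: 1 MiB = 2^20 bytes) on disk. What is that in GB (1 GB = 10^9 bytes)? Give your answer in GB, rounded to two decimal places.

306 MiB × 1,048,576 bytes/MiB = 320,864,256 bytes
1 GB = 10^9 bytes = 1,000,000,000 bytes
320,864,256 / 1,000,000,000 = 0.32 GB

0.32 GB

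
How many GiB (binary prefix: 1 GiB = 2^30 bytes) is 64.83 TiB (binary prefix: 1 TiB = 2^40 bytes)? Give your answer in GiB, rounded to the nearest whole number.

64.83 TiB = 64.83 × 2^40 bytes = 71,281,338,828,718.08 bytes
1 GiB = 1,073,741,824 bytes
71,281,338,828,718.08 / 1,073,741,824 = 66,386 GiB

66,386 GiB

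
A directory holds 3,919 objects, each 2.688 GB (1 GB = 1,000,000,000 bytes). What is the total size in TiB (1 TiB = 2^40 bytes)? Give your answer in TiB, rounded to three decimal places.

9.581 TiB

Total = 3,919 × 2.688 GB = 10534.272 GB
= 10534.272 × 1,000,000,000 bytes = 10,534,272,000,000 bytes
1 TiB = 1,099,511,627,776 bytes
10,534,272,000,000 / 1,099,511,627,776 = 9.581 TiB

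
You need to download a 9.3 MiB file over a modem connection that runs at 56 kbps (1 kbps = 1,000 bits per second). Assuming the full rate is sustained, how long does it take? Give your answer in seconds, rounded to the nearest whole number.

1,393 seconds

9.3 MiB = 9,751,756.8 bytes = 78,014,054.4 bits
56 kbps = 56,000 bits/s
time = 78,014,054.4 / 56,000 = 1,393 s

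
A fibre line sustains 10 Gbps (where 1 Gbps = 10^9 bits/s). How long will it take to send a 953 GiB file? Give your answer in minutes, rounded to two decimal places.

13.64 minutes

953 GiB = 1,023,275,958,272 bytes = 8,186,207,666,176 bits
10 Gbps = 10,000,000,000 bits/s
time = 8,186,207,666,176 / 10,000,000,000 = 818.621 s
818.621 s / 60 = 13.64 minutes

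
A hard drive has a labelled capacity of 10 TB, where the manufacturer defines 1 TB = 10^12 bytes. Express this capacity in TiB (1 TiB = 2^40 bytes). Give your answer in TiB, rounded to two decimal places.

10 TB = 10 × 10^12 bytes = 10,000,000,000,000 bytes
1 TiB = 1,099,511,627,776 bytes
10,000,000,000,000 / 1,099,511,627,776 = 9.09 TiB

9.09 TiB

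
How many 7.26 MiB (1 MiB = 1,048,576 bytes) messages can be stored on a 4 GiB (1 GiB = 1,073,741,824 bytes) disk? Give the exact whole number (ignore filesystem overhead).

Capacity: 4 GiB = 4,294,967,296 bytes
Per item: 7.26 MiB = 7,612,661.76 bytes
⌊4,294,967,296 / 7,612,661.76⌋ = 564

564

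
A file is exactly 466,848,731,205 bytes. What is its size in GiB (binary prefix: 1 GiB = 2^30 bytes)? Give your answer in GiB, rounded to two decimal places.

434.79 GiB

466,848,731,205 bytes given.
1 GiB = 1,073,741,824 bytes
466,848,731,205 / 1,073,741,824 = 434.79 GiB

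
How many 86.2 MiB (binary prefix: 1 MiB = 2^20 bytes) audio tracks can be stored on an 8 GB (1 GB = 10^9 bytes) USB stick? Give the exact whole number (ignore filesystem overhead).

88

Capacity: 8 GB = 8,000,000,000 bytes
Per item: 86.2 MiB = 90,387,251.2 bytes
⌊8,000,000,000 / 90,387,251.2⌋ = 88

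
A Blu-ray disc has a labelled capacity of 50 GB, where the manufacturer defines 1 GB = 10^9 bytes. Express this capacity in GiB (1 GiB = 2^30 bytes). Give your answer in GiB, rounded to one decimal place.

46.6 GiB

50 GB = 50 × 10^9 bytes = 50,000,000,000 bytes
1 GiB = 1,073,741,824 bytes
50,000,000,000 / 1,073,741,824 = 46.6 GiB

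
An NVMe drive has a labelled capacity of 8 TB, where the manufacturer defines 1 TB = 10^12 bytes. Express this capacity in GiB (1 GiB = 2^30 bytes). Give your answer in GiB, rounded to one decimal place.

8 TB = 8 × 10^12 bytes = 8,000,000,000,000 bytes
1 GiB = 2^30 bytes = 1,073,741,824 bytes
8,000,000,000,000 / 1,073,741,824 = 7,450.6 GiB

7,450.6 GiB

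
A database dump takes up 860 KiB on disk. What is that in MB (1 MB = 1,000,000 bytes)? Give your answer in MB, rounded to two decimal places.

860 KiB × 1,024 bytes/KiB = 880,640 bytes
1 MB = 1,000,000 bytes
880,640 / 1,000,000 = 0.88 MB

0.88 MB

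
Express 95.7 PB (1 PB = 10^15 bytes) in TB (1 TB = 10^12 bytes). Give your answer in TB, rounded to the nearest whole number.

95,700 TB

95.7 PB × 1,000,000,000,000,000 bytes/PB = 95,700,000,000,000,000 bytes
1 TB = 10^12 bytes = 1,000,000,000,000 bytes
95,700,000,000,000,000 / 1,000,000,000,000 = 95,700 TB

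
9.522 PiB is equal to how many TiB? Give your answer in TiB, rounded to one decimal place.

9,750.5 TiB

9.522 PiB × 1,125,899,906,842,624 bytes/PiB = 10,720,818,912,955,465.728 bytes
1 TiB = 2^40 bytes = 1,099,511,627,776 bytes
10,720,818,912,955,465.728 / 1,099,511,627,776 = 9,750.5 TiB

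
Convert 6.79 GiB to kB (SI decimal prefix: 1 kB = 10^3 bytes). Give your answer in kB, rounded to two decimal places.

7,290,706.98 kB

6.79 GiB = 6.79 × 2^30 bytes = 7,290,706,984.96 bytes
1 kB = 10^3 bytes = 1,000 bytes
7,290,706,984.96 / 1,000 = 7,290,706.98 kB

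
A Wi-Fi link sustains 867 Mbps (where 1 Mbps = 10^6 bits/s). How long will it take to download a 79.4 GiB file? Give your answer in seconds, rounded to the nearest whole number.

787 seconds

79.4 GiB = 85,255,100,825.6 bytes = 682,040,806,604.8 bits
867 Mbps = 867,000,000 bits/s
time = 682,040,806,604.8 / 867,000,000 = 787 s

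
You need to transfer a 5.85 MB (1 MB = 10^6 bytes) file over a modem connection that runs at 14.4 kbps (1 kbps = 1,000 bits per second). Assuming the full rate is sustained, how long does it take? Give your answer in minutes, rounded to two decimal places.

5.85 MB = 5,850,000 bytes = 46,800,000 bits
14.4 kbps = 14,400 bits/s
time = 46,800,000 / 14,400 = 3,250.000 s
3,250.000 s / 60 = 54.17 minutes

54.17 minutes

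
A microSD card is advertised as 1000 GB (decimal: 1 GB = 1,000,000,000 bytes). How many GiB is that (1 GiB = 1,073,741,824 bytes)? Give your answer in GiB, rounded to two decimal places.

931.32 GiB

1000 GB × 1,000,000,000 bytes/GB = 1,000,000,000,000 bytes
1 GiB = 1,073,741,824 bytes
1,000,000,000,000 / 1,073,741,824 = 931.32 GiB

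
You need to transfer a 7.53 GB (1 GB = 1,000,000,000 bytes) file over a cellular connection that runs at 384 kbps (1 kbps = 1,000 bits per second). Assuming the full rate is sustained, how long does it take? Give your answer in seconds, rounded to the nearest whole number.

156,875 seconds

7.53 GB = 7,530,000,000 bytes = 60,240,000,000 bits
384 kbps = 384,000 bits/s
time = 60,240,000,000 / 384,000 = 156,875 s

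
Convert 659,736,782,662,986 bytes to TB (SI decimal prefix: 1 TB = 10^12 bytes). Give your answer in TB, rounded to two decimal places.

659,736,782,662,986 bytes given.
1 TB = 10^12 bytes = 1,000,000,000,000 bytes
659,736,782,662,986 / 1,000,000,000,000 = 659.74 TB

659.74 TB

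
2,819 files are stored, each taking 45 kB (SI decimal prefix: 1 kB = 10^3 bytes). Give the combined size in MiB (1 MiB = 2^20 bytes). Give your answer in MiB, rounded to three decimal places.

Total = 2,819 × 45 kB = 126,855 kB
= 126,855 × 1,000 bytes = 126,855,000 bytes
1 MiB = 1,048,576 bytes
126,855,000 / 1,048,576 = 120.978 MiB

120.978 MiB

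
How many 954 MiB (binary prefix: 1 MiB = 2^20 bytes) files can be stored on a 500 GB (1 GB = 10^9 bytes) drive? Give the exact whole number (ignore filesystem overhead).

499

Capacity: 500 GB = 500,000,000,000 bytes
Per item: 954 MiB = 1,000,341,504 bytes
⌊500,000,000,000 / 1,000,341,504⌋ = 499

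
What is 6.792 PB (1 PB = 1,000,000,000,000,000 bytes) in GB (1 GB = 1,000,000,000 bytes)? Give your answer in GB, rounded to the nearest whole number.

6,792,000 GB

6.792 PB = 6.792 × 10^15 bytes = 6,792,000,000,000,000 bytes
1 GB = 1,000,000,000 bytes
6,792,000,000,000,000 / 1,000,000,000 = 6,792,000 GB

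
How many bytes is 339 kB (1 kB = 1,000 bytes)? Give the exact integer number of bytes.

339 × 1,000 = 339,000 bytes  (1 kB = 10^3 bytes)

339,000 bytes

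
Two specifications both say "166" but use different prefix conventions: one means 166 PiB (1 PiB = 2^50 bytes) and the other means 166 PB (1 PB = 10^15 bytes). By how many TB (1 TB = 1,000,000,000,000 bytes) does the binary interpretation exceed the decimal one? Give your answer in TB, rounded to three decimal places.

20,899.385 TB

166 PiB = 166 × 1,125,899,906,842,624 = 186,899,384,535,875,584 bytes
166 PB = 166 × 1,000,000,000,000,000 = 166,000,000,000,000,000 bytes
difference = 20,899,384,535,875,584 bytes
20,899,384,535,875,584 / 1,000,000,000,000 = 20,899.385 TB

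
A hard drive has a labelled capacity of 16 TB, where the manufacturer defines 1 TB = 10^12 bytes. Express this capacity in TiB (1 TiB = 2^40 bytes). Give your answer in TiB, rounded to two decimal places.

16 TB × 1,000,000,000,000 bytes/TB = 16,000,000,000,000 bytes
1 TiB = 1,099,511,627,776 bytes
16,000,000,000,000 / 1,099,511,627,776 = 14.55 TiB

14.55 TiB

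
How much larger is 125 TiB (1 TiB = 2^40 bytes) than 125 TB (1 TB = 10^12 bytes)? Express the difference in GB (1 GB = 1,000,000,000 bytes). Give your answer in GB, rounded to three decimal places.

125 TiB = 125 × 1,099,511,627,776 = 137,438,953,472,000 bytes
125 TB = 125 × 1,000,000,000,000 = 125,000,000,000,000 bytes
difference = 12,438,953,472,000 bytes
12,438,953,472,000 / 1,000,000,000 = 12,438.953 GB

12,438.953 GB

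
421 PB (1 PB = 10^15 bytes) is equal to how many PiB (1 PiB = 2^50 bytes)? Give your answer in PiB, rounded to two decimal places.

421 PB × 1,000,000,000,000,000 bytes/PB = 421,000,000,000,000,000 bytes
1 PiB = 2^50 bytes = 1,125,899,906,842,624 bytes
421,000,000,000,000,000 / 1,125,899,906,842,624 = 373.92 PiB

373.92 PiB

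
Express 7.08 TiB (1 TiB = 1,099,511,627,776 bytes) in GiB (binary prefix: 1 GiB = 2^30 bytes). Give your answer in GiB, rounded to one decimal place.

7.08 TiB = 7.08 × 2^40 bytes = 7,784,542,324,654.08 bytes
1 GiB = 2^30 bytes = 1,073,741,824 bytes
7,784,542,324,654.08 / 1,073,741,824 = 7,249.9 GiB

7,249.9 GiB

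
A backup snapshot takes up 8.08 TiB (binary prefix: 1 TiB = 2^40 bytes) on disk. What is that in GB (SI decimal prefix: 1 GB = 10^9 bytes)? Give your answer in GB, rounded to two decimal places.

8,884.05 GB

8.08 TiB = 8.08 × 2^40 bytes = 8,884,053,952,430.08 bytes
1 GB = 10^9 bytes = 1,000,000,000 bytes
8,884,053,952,430.08 / 1,000,000,000 = 8,884.05 GB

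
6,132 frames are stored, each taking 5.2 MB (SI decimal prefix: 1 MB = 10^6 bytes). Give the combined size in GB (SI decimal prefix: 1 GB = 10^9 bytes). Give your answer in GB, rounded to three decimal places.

Total = 6,132 × 5.2 MB = 31886.4 MB
= 31886.4 × 1,000,000 bytes = 31,886,400,000 bytes
1 GB = 1,000,000,000 bytes
31,886,400,000 / 1,000,000,000 = 31.886 GB

31.886 GB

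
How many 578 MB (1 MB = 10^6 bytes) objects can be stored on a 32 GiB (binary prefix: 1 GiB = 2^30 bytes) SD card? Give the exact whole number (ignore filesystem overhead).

59

Capacity: 32 GiB = 34,359,738,368 bytes
Per item: 578 MB = 578,000,000 bytes
⌊34,359,738,368 / 578,000,000⌋ = 59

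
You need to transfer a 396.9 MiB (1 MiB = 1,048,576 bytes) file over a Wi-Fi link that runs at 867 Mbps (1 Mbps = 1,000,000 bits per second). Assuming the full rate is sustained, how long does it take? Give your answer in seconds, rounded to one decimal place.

3.8 seconds

396.9 MiB = 416,179,814.4 bytes = 3,329,438,515.2 bits
867 Mbps = 867,000,000 bits/s
time = 3,329,438,515.2 / 867,000,000 = 3.8 s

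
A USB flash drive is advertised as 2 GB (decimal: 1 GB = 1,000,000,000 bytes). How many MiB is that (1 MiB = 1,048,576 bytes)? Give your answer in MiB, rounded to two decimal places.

2 GB = 2 × 10^9 bytes = 2,000,000,000 bytes
1 MiB = 2^20 bytes = 1,048,576 bytes
2,000,000,000 / 1,048,576 = 1,907.35 MiB

1,907.35 MiB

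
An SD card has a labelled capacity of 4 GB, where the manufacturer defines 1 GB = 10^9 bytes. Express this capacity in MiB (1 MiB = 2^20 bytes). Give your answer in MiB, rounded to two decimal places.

4 GB × 1,000,000,000 bytes/GB = 4,000,000,000 bytes
1 MiB = 2^20 bytes = 1,048,576 bytes
4,000,000,000 / 1,048,576 = 3,814.70 MiB

3,814.70 MiB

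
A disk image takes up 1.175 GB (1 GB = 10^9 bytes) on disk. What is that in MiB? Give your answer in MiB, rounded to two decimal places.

1.175 GB × 1,000,000,000 bytes/GB = 1,175,000,000 bytes
1 MiB = 2^20 bytes = 1,048,576 bytes
1,175,000,000 / 1,048,576 = 1,120.57 MiB

1,120.57 MiB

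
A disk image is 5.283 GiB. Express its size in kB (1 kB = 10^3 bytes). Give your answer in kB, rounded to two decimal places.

5.283 GiB = 5.283 × 2^30 bytes = 5,672,578,056.192 bytes
1 kB = 1,000 bytes
5,672,578,056.192 / 1,000 = 5,672,578.06 kB

5,672,578.06 kB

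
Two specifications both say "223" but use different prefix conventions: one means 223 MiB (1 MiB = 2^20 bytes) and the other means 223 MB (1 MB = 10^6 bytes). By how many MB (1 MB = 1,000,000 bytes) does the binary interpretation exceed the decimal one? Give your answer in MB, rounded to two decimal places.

10.83 MB

223 MiB = 223 × 1,048,576 = 233,832,448 bytes
223 MB = 223 × 1,000,000 = 223,000,000 bytes
difference = 10,832,448 bytes
10,832,448 / 1,000,000 = 10.83 MB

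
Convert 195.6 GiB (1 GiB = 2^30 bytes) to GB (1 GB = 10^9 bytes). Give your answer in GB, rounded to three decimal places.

210.024 GB

195.6 GiB = 195.6 × 2^30 bytes = 210,023,900,774.4 bytes
1 GB = 10^9 bytes = 1,000,000,000 bytes
210,023,900,774.4 / 1,000,000,000 = 210.024 GB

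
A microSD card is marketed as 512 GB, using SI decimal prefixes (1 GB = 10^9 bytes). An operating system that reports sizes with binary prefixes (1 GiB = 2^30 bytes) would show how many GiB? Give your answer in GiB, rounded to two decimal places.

512 GB = 512 × 10^9 bytes = 512,000,000,000 bytes
1 GiB = 1,073,741,824 bytes
512,000,000,000 / 1,073,741,824 = 476.84 GiB

476.84 GiB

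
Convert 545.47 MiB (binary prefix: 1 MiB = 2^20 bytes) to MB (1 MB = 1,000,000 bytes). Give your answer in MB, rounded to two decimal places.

545.47 MiB = 545.47 × 2^20 bytes = 571,966,750.72 bytes
1 MB = 10^6 bytes = 1,000,000 bytes
571,966,750.72 / 1,000,000 = 571.97 MB

571.97 MB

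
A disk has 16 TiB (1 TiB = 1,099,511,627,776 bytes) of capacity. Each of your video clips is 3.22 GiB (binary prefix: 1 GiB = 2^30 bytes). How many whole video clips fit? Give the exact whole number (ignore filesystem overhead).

5,088

Capacity: 16 TiB = 17,592,186,044,416 bytes
Per item: 3.22 GiB = 3,457,448,673.28 bytes
⌊17,592,186,044,416 / 3,457,448,673.28⌋ = 5,088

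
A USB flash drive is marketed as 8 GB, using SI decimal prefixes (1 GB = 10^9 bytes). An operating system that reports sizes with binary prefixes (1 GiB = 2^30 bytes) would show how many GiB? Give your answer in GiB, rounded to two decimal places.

8 GB = 8 × 10^9 bytes = 8,000,000,000 bytes
1 GiB = 2^30 bytes = 1,073,741,824 bytes
8,000,000,000 / 1,073,741,824 = 7.45 GiB

7.45 GiB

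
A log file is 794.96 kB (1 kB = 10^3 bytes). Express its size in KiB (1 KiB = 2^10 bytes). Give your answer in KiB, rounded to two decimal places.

776.33 KiB

794.96 kB = 794.96 × 10^3 bytes = 794,960 bytes
1 KiB = 1,024 bytes
794,960 / 1,024 = 776.33 KiB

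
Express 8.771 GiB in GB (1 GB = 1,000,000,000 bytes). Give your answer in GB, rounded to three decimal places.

9.418 GB

8.771 GiB = 8.771 × 2^30 bytes = 9,417,789,538.304 bytes
1 GB = 10^9 bytes = 1,000,000,000 bytes
9,417,789,538.304 / 1,000,000,000 = 9.418 GB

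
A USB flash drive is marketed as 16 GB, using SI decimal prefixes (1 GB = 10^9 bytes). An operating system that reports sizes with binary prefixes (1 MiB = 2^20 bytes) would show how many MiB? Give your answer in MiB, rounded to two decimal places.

16 GB × 1,000,000,000 bytes/GB = 16,000,000,000 bytes
1 MiB = 2^20 bytes = 1,048,576 bytes
16,000,000,000 / 1,048,576 = 15,258.79 MiB

15,258.79 MiB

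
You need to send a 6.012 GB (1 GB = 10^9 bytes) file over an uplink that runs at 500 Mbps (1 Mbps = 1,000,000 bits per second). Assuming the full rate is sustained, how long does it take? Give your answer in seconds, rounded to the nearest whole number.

96 seconds

6.012 GB = 6,012,000,000 bytes = 48,096,000,000 bits
500 Mbps = 500,000,000 bits/s
time = 48,096,000,000 / 500,000,000 = 96 s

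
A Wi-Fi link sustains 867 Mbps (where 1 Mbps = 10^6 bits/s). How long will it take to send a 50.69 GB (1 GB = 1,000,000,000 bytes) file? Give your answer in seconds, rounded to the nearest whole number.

50.69 GB = 50,690,000,000 bytes = 405,520,000,000 bits
867 Mbps = 867,000,000 bits/s
time = 405,520,000,000 / 867,000,000 = 468 s

468 seconds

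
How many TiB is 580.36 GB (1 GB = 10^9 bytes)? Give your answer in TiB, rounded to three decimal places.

0.528 TiB

580.36 GB × 1,000,000,000 bytes/GB = 580,360,000,000 bytes
1 TiB = 1,099,511,627,776 bytes
580,360,000,000 / 1,099,511,627,776 = 0.528 TiB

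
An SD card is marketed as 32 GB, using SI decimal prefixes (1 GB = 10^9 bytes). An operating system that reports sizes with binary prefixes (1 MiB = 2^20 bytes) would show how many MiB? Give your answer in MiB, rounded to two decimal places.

30,517.58 MiB

32 GB × 1,000,000,000 bytes/GB = 32,000,000,000 bytes
1 MiB = 2^20 bytes = 1,048,576 bytes
32,000,000,000 / 1,048,576 = 30,517.58 MiB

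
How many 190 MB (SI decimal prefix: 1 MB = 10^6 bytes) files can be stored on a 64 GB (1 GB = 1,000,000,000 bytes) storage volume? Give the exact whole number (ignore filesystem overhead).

Capacity: 64 GB = 64,000,000,000 bytes
Per item: 190 MB = 190,000,000 bytes
⌊64,000,000,000 / 190,000,000⌋ = 336

336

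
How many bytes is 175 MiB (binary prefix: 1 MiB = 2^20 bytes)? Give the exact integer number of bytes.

183,500,800 bytes

175 × 1,048,576 = 183,500,800 bytes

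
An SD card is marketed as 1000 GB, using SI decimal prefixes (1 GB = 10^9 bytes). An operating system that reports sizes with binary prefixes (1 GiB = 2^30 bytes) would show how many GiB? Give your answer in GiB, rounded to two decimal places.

1000 GB = 1000 × 10^9 bytes = 1,000,000,000,000 bytes
1 GiB = 2^30 bytes = 1,073,741,824 bytes
1,000,000,000,000 / 1,073,741,824 = 931.32 GiB

931.32 GiB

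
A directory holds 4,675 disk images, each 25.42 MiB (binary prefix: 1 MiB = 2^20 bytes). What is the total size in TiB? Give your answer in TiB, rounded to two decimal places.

0.11 TiB

Total = 4,675 × 25.42 MiB = 118838.5 MiB
= 118838.5 × 1,048,576 bytes = 124,611,198,976 bytes
1 TiB = 1,099,511,627,776 bytes
124,611,198,976 / 1,099,511,627,776 = 0.11 TiB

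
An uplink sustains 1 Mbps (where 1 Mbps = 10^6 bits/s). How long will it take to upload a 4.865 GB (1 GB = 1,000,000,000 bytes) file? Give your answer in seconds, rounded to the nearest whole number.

38,920 seconds

4.865 GB = 4,865,000,000 bytes = 38,920,000,000 bits
1 Mbps = 1,000,000 bits/s
time = 38,920,000,000 / 1,000,000 = 38,920 s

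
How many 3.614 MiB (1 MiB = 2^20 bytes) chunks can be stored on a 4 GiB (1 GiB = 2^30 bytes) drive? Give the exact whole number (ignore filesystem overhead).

1,133

Capacity: 4 GiB = 4,294,967,296 bytes
Per item: 3.614 MiB = 3,789,553.664 bytes
⌊4,294,967,296 / 3,789,553.664⌋ = 1,133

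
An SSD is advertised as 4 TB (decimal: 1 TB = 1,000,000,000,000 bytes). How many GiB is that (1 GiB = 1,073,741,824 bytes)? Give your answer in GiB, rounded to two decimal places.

4 TB = 4 × 10^12 bytes = 4,000,000,000,000 bytes
1 GiB = 2^30 bytes = 1,073,741,824 bytes
4,000,000,000,000 / 1,073,741,824 = 3,725.29 GiB

3,725.29 GiB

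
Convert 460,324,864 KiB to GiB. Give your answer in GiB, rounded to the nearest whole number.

439 GiB

460,324,864 KiB = 460,324,864 × 2^10 bytes = 471,372,660,736 bytes
1 GiB = 1,073,741,824 bytes
471,372,660,736 / 1,073,741,824 = 439 GiB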